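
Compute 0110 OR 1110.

OR: 1 when either bit is 1
  0110
| 1110
------
  1110
Decimal: 6 | 14 = 14



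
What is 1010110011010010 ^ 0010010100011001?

XOR: 1 when bits differ
  1010110011010010
^ 0010010100011001
------------------
  1000100111001011
Decimal: 44242 ^ 9497 = 35275



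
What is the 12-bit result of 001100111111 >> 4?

Original: 001100111111 (decimal 831)
Shift right by 4 positions
Drop the 4 low bits; fill with zeros on the left
Result: 000000110011 (decimal 51)
Equivalent: 831 >> 4 = 831 ÷ 2^4 = 51



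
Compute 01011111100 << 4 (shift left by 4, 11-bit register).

Original: 01011111100 (decimal 764)
Shift left by 4 positions
Append 4 zeros on the right and drop the 4 high bits that overflow the 11-bit width
Result: 11111000000 (decimal 1984)
Equivalent: 764 << 4 = 764 × 2^4 = 12224, truncated to 11 bits = 1984



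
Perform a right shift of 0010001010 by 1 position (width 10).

Original: 0010001010 (decimal 138)
Shift right by 1 position
Drop the 1 low bit; fill with zero on the left
Result: 0001000101 (decimal 69)
Equivalent: 138 >> 1 = 138 ÷ 2^1 = 69



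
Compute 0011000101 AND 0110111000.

AND: 1 only when both bits are 1
  0011000101
& 0110111000
------------
  0010000000
Decimal: 197 & 440 = 128



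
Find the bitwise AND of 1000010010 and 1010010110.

AND: 1 only when both bits are 1
  1000010010
& 1010010110
------------
  1000010010
Decimal: 530 & 662 = 530



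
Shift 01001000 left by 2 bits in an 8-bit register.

Original: 01001000 (decimal 72)
Shift left by 2 positions
Append 2 zeros on the right and drop the 2 high bits that overflow the 8-bit width
Result: 00100000 (decimal 32)
Equivalent: 72 << 2 = 72 × 2^2 = 288, truncated to 8 bits = 32



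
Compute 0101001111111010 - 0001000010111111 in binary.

Method 1 - Direct subtraction (column by column from the right: bit − bit − borrow-in; if negative, add 2 and borrow 1 from the next column):
borrow: 0000000001111110
        0101001111111010
-       0001000010111111
------------------------
        0100001100111011

Method 2 - Add two's complement:
Two's complement of 0001000010111111: invert → 1110111101000000, add 1 → 1110111101000001
  0101001111111010
+ 1110111101000001
------------------
 10100001100111011  (end carry out of the top bit = 1)
Discarding the end carry: 0100001100111011
Decimal check:
  0101001111111010 = 16384 + 4096 + 512 + 256 + 128 + 64 + 32 + 16 + 8 + 2 = 21498
  0001000010111111 = 4096 + 128 + 32 + 16 + 8 + 4 + 2 + 1 = 4287
  21498 - 4287 = 17211, and 0100001100111011 = 16384 + 512 + 256 + 32 + 16 + 8 + 2 + 1 = 17211 ✓



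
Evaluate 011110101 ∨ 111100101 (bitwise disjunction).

OR: 1 when either bit is 1
  011110101
| 111100101
-----------
  111110101
Decimal: 245 | 485 = 501



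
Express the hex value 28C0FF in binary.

Convert each hex digit to 4 bits:
  2 = 0010
  8 = 1000
  C = 1100
  0 = 0000
  F = 1111
  F = 1111
Concatenate: 001010001100000011111111



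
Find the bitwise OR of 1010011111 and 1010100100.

OR: 1 when either bit is 1
  1010011111
| 1010100100
------------
  1010111111
Decimal: 671 | 676 = 703



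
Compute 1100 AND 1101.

AND: 1 only when both bits are 1
  1100
& 1101
------
  1100
Decimal: 12 & 13 = 12



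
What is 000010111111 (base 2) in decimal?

Sum of powers of 2 for each 1-bit:
2^0 + 2^1 + 2^2 + 2^3 + 2^4 + 2^5 + 2^7
= 1 + 2 + 4 + 8 + 16 + 32 + 128
= 191



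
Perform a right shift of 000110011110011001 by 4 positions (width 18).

Original: 000110011110011001 (decimal 26521)
Shift right by 4 positions
Drop the 4 low bits; fill with zeros on the left
Result: 000000011001111001 (decimal 1657)
Equivalent: 26521 >> 4 = 26521 ÷ 2^4 = 1657



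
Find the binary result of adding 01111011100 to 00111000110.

Add column by column from the right: bit + bit + carry-in; write the sum mod 2, carry 1 when the sum is 2 or 3.
carry:  11110111000
        01111011100
+       00111000110
-------------------
       010110100010
(the carry out of the leftmost column, 0, becomes the leading bit)
Decimal check:
  01111011100 = 512 + 256 + 128 + 64 + 16 + 8 + 4 = 988
  00111000110 = 256 + 128 + 64 + 4 + 2 = 454
  988 + 454 = 1442, and 010110100010 = 1024 + 256 + 128 + 32 + 2 = 1442 ✓



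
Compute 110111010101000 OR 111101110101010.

OR: 1 when either bit is 1
  110111010101000
| 111101110101010
-----------------
  111111110101010
Decimal: 28328 | 31658 = 32682



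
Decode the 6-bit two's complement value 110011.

Binary: 110011
Sign bit: 1 (negative)
Invert: 001100
Add 1:  001101
Magnitude: 001101 = 8 + 4 + 1 = 13
Value: -13



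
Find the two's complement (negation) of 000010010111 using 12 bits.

Original: 000010010111
Step 1 - Invert all bits: 111101101000
Step 2 - Add 1: 111101101001
Verification: 000010010111 + 111101101001 = 1000000000000; discarding the end carry (carry out of the top bit) leaves the 12-bit value 000000000000, as required for x + (-x)



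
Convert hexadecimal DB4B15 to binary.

Convert each hex digit to 4 bits:
  D = 1101
  B = 1011
  4 = 0100
  B = 1011
  1 = 0001
  5 = 0101
Concatenate: 110110110100101100010101



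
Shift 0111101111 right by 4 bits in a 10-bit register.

Original: 0111101111 (decimal 495)
Shift right by 4 positions
Drop the 4 low bits; fill with zeros on the left
Result: 0000011110 (decimal 30)
Equivalent: 495 >> 4 = 495 ÷ 2^4 = 30



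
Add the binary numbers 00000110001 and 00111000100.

Add column by column from the right: bit + bit + carry-in; write the sum mod 2, carry 1 when the sum is 2 or 3.
carry:  00000000000
        00000110001
+       00111000100
-------------------
       000111110101
(the carry out of the leftmost column, 0, becomes the leading bit)
Decimal check:
  00000110001 = 32 + 16 + 1 = 49
  00111000100 = 256 + 128 + 64 + 4 = 452
  49 + 452 = 501, and 000111110101 = 256 + 128 + 64 + 32 + 16 + 4 + 1 = 501 ✓



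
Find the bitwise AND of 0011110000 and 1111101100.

AND: 1 only when both bits are 1
  0011110000
& 1111101100
------------
  0011100000
Decimal: 240 & 1004 = 224



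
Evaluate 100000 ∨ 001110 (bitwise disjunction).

OR: 1 when either bit is 1
  100000
| 001110
--------
  101110
Decimal: 32 | 14 = 46



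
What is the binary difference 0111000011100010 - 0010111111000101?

Method 1 - Direct subtraction (column by column from the right: bit − bit − borrow-in; if negative, add 2 and borrow 1 from the next column):
borrow: 0001111000111010
        0111000011100010
-       0010111111000101
------------------------
        0100000100011101

Method 2 - Add two's complement:
Two's complement of 0010111111000101: invert → 1101000000111010, add 1 → 1101000000111011
  0111000011100010
+ 1101000000111011
------------------
 10100000100011101  (end carry out of the top bit = 1)
Discarding the end carry: 0100000100011101
Decimal check:
  0111000011100010 = 16384 + 8192 + 4096 + 128 + 64 + 32 + 2 = 28898
  0010111111000101 = 8192 + 2048 + 1024 + 512 + 256 + 128 + 64 + 4 + 1 = 12229
  28898 - 12229 = 16669, and 0100000100011101 = 16384 + 256 + 16 + 8 + 4 + 1 = 16669 ✓



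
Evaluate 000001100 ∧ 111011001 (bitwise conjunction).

AND: 1 only when both bits are 1
  000001100
& 111011001
-----------
  000001000
Decimal: 12 & 473 = 8



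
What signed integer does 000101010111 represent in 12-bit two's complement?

Binary: 000101010111
Sign bit: 0 (non-negative)
Read directly as an unsigned value:
000101010111 = 256 + 64 + 16 + 4 + 2 + 1 = 343
Value: 343



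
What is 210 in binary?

Using repeated division by 2:
210 ÷ 2 = 105 remainder 0
105 ÷ 2 = 52 remainder 1
52 ÷ 2 = 26 remainder 0
26 ÷ 2 = 13 remainder 0
13 ÷ 2 = 6 remainder 1
6 ÷ 2 = 3 remainder 0
3 ÷ 2 = 1 remainder 1
1 ÷ 2 = 0 remainder 1
Reading remainders bottom to top: 11010010



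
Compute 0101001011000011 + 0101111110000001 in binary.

Add column by column from the right: bit + bit + carry-in; write the sum mod 2, carry 1 when the sum is 2 or 3.
carry:  1011111100000110
        0101001011000011
+       0101111110000001
------------------------
       01011001001000100
(the carry out of the leftmost column, 0, becomes the leading bit)
Decimal check:
  0101001011000011 = 16384 + 4096 + 512 + 128 + 64 + 2 + 1 = 21187
  0101111110000001 = 16384 + 4096 + 2048 + 1024 + 512 + 256 + 128 + 1 = 24449
  21187 + 24449 = 45636, and 01011001001000100 = 32768 + 8192 + 4096 + 512 + 64 + 4 = 45636 ✓



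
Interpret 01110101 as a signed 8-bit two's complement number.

Binary: 01110101
Sign bit: 0 (non-negative)
Read directly as an unsigned value:
01110101 = 64 + 32 + 16 + 4 + 1 = 117
Value: 117



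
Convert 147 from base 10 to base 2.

Using repeated division by 2:
147 ÷ 2 = 73 remainder 1
73 ÷ 2 = 36 remainder 1
36 ÷ 2 = 18 remainder 0
18 ÷ 2 = 9 remainder 0
9 ÷ 2 = 4 remainder 1
4 ÷ 2 = 2 remainder 0
2 ÷ 2 = 1 remainder 0
1 ÷ 2 = 0 remainder 1
Reading remainders bottom to top: 10010011



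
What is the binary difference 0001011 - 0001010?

Method 1 - Direct subtraction (column by column from the right: bit − bit − borrow-in; if negative, add 2 and borrow 1 from the next column):
borrow: 0000000
        0001011
-       0001010
---------------
        0000001

Method 2 - Add two's complement:
Two's complement of 0001010: invert → 1110101, add 1 → 1110110
  0001011
+ 1110110
---------
 10000001  (end carry out of the top bit = 1)
Discarding the end carry: 0000001
Decimal check:
  0001011 = 8 + 2 + 1 = 11
  0001010 = 8 + 2 = 10
  11 - 10 = 1, and 0000001 = 1 ✓



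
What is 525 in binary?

Using repeated division by 2:
525 ÷ 2 = 262 remainder 1
262 ÷ 2 = 131 remainder 0
131 ÷ 2 = 65 remainder 1
65 ÷ 2 = 32 remainder 1
32 ÷ 2 = 16 remainder 0
16 ÷ 2 = 8 remainder 0
8 ÷ 2 = 4 remainder 0
4 ÷ 2 = 2 remainder 0
2 ÷ 2 = 1 remainder 0
1 ÷ 2 = 0 remainder 1
Reading remainders bottom to top: 1000001101



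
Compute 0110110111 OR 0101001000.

OR: 1 when either bit is 1
  0110110111
| 0101001000
------------
  0111111111
Decimal: 439 | 328 = 511



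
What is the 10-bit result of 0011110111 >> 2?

Original: 0011110111 (decimal 247)
Shift right by 2 positions
Drop the 2 low bits; fill with zeros on the left
Result: 0000111101 (decimal 61)
Equivalent: 247 >> 2 = 247 ÷ 2^2 = 61



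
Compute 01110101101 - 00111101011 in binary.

Method 1 - Direct subtraction (column by column from the right: bit − bit − borrow-in; if negative, add 2 and borrow 1 from the next column):
borrow: 01110000100
        01110101101
-       00111101011
-------------------
        00111000010

Method 2 - Add two's complement:
Two's complement of 00111101011: invert → 11000010100, add 1 → 11000010101
  01110101101
+ 11000010101
-------------
 100111000010  (end carry out of the top bit = 1)
Discarding the end carry: 00111000010
Decimal check:
  01110101101 = 512 + 256 + 128 + 32 + 8 + 4 + 1 = 941
  00111101011 = 256 + 128 + 64 + 32 + 8 + 2 + 1 = 491
  941 - 491 = 450, and 00111000010 = 256 + 128 + 64 + 2 = 450 ✓



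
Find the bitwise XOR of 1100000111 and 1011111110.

XOR: 1 when bits differ
  1100000111
^ 1011111110
------------
  0111111001
Decimal: 775 ^ 766 = 505



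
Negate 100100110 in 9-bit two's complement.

Original (sign bit 1, negative): 100100110
Step 1 - Invert all bits: 011011001
Step 2 - Add 1: 011011010
Verification: 100100110 + 011011010 = 1000000000; discarding the end carry (carry out of the top bit) leaves the 9-bit value 000000000, as required for x + (-x)



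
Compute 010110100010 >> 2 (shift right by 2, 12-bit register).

Original: 010110100010 (decimal 1442)
Shift right by 2 positions
Drop the 2 low bits; fill with zeros on the left
Result: 000101101000 (decimal 360)
Equivalent: 1442 >> 2 = 1442 ÷ 2^2 = 360



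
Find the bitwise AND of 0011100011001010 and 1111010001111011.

AND: 1 only when both bits are 1
  0011100011001010
& 1111010001111011
------------------
  0011000001001010
Decimal: 14538 & 62587 = 12362



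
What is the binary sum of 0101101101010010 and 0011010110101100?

Add column by column from the right: bit + bit + carry-in; write the sum mod 2, carry 1 when the sum is 2 or 3.
carry:  1111111000000000
        0101101101010010
+       0011010110101100
------------------------
       01001000011111110
(the carry out of the leftmost column, 0, becomes the leading bit)
Decimal check:
  0101101101010010 = 16384 + 4096 + 2048 + 512 + 256 + 64 + 16 + 2 = 23378
  0011010110101100 = 8192 + 4096 + 1024 + 256 + 128 + 32 + 8 + 4 = 13740
  23378 + 13740 = 37118, and 01001000011111110 = 32768 + 4096 + 128 + 64 + 32 + 16 + 8 + 4 + 2 = 37118 ✓



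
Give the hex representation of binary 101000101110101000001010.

Group into 4-bit nibbles from right:
  1010 = A
  0010 = 2
  1110 = E
  1010 = A
  0000 = 0
  1010 = A
Result: A2EA0A



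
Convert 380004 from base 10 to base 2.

Using repeated division by 2:
380004 ÷ 2 = 190002 remainder 0
190002 ÷ 2 = 95001 remainder 0
95001 ÷ 2 = 47500 remainder 1
47500 ÷ 2 = 23750 remainder 0
23750 ÷ 2 = 11875 remainder 0
11875 ÷ 2 = 5937 remainder 1
5937 ÷ 2 = 2968 remainder 1
2968 ÷ 2 = 1484 remainder 0
1484 ÷ 2 = 742 remainder 0
742 ÷ 2 = 371 remainder 0
371 ÷ 2 = 185 remainder 1
185 ÷ 2 = 92 remainder 1
92 ÷ 2 = 46 remainder 0
46 ÷ 2 = 23 remainder 0
23 ÷ 2 = 11 remainder 1
11 ÷ 2 = 5 remainder 1
5 ÷ 2 = 2 remainder 1
2 ÷ 2 = 1 remainder 0
1 ÷ 2 = 0 remainder 1
Reading remainders bottom to top: 1011100110001100100



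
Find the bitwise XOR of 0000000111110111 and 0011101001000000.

XOR: 1 when bits differ
  0000000111110111
^ 0011101001000000
------------------
  0011101110110111
Decimal: 503 ^ 14912 = 15287



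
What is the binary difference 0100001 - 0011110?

Method 1 - Direct subtraction (column by column from the right: bit − bit − borrow-in; if negative, add 2 and borrow 1 from the next column):
borrow: 0111100
        0100001
-       0011110
---------------
        0000011

Method 2 - Add two's complement:
Two's complement of 0011110: invert → 1100001, add 1 → 1100010
  0100001
+ 1100010
---------
 10000011  (end carry out of the top bit = 1)
Discarding the end carry: 0000011
Decimal check:
  0100001 = 32 + 1 = 33
  0011110 = 16 + 8 + 4 + 2 = 30
  33 - 30 = 3, and 0000011 = 2 + 1 = 3 ✓



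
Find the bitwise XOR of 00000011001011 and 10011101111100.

XOR: 1 when bits differ
  00000011001011
^ 10011101111100
----------------
  10011110110111
Decimal: 203 ^ 10108 = 10167



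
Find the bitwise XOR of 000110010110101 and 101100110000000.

XOR: 1 when bits differ
  000110010110101
^ 101100110000000
-----------------
  101010100110101
Decimal: 3253 ^ 22912 = 21813



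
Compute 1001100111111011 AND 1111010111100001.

AND: 1 only when both bits are 1
  1001100111111011
& 1111010111100001
------------------
  1001000111100001
Decimal: 39419 & 62945 = 37345



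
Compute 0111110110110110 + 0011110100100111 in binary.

Add column by column from the right: bit + bit + carry-in; write the sum mod 2, carry 1 when the sum is 2 or 3.
carry:  1111101001001100
        0111110110110110
+       0011110100100111
------------------------
       01011101011011101
(the carry out of the leftmost column, 0, becomes the leading bit)
Decimal check:
  0111110110110110 = 16384 + 8192 + 4096 + 2048 + 1024 + 256 + 128 + 32 + 16 + 4 + 2 = 32182
  0011110100100111 = 8192 + 4096 + 2048 + 1024 + 256 + 32 + 4 + 2 + 1 = 15655
  32182 + 15655 = 47837, and 01011101011011101 = 32768 + 8192 + 4096 + 2048 + 512 + 128 + 64 + 16 + 8 + 4 + 1 = 47837 ✓



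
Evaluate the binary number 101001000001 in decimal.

Sum of powers of 2 for each 1-bit:
2^0 + 2^6 + 2^9 + 2^11
= 1 + 64 + 512 + 2048
= 2625



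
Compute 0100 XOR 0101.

XOR: 1 when bits differ
  0100
^ 0101
------
  0001
Decimal: 4 ^ 5 = 1



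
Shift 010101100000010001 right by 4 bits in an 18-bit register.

Original: 010101100000010001 (decimal 88081)
Shift right by 4 positions
Drop the 4 low bits; fill with zeros on the left
Result: 000001010110000001 (decimal 5505)
Equivalent: 88081 >> 4 = 88081 ÷ 2^4 = 5505



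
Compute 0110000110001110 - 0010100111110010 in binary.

Method 1 - Direct subtraction (column by column from the right: bit − bit − borrow-in; if negative, add 2 and borrow 1 from the next column):
borrow: 0111111111100000
        0110000110001110
-       0010100111110010
------------------------
        0011011110011100

Method 2 - Add two's complement:
Two's complement of 0010100111110010: invert → 1101011000001101, add 1 → 1101011000001110
  0110000110001110
+ 1101011000001110
------------------
 10011011110011100  (end carry out of the top bit = 1)
Discarding the end carry: 0011011110011100
Decimal check:
  0110000110001110 = 16384 + 8192 + 256 + 128 + 8 + 4 + 2 = 24974
  0010100111110010 = 8192 + 2048 + 256 + 128 + 64 + 32 + 16 + 2 = 10738
  24974 - 10738 = 14236, and 0011011110011100 = 8192 + 4096 + 1024 + 512 + 256 + 128 + 16 + 8 + 4 = 14236 ✓



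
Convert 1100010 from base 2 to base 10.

Sum of powers of 2 for each 1-bit:
2^1 + 2^5 + 2^6
= 2 + 32 + 64
= 98



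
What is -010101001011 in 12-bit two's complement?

Original: 010101001011
Step 1 - Invert all bits: 101010110100
Step 2 - Add 1: 101010110101
Verification: 010101001011 + 101010110101 = 1000000000000; discarding the end carry (carry out of the top bit) leaves the 12-bit value 000000000000, as required for x + (-x)



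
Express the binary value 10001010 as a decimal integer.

Sum of powers of 2 for each 1-bit:
2^1 + 2^3 + 2^7
= 2 + 8 + 128
= 138



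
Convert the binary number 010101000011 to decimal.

Sum of powers of 2 for each 1-bit:
2^0 + 2^1 + 2^6 + 2^8 + 2^10
= 1 + 2 + 64 + 256 + 1024
= 1347



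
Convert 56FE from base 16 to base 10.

Expand by place value (powers of 16):
Digit values: F = 15, E = 14
56FE = 5 × 16^3 + 6 × 16^2 + 15 × 16^1 + 14 × 16^0
= 5 × 4096 + 6 × 256 + 15 × 16 + 14 × 1
= 20480 + 1536 + 240 + 14
= 22270



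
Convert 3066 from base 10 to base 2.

Using repeated division by 2:
3066 ÷ 2 = 1533 remainder 0
1533 ÷ 2 = 766 remainder 1
766 ÷ 2 = 383 remainder 0
383 ÷ 2 = 191 remainder 1
191 ÷ 2 = 95 remainder 1
95 ÷ 2 = 47 remainder 1
47 ÷ 2 = 23 remainder 1
23 ÷ 2 = 11 remainder 1
11 ÷ 2 = 5 remainder 1
5 ÷ 2 = 2 remainder 1
2 ÷ 2 = 1 remainder 0
1 ÷ 2 = 0 remainder 1
Reading remainders bottom to top: 101111111010



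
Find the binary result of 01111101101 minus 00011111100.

Method 1 - Direct subtraction (column by column from the right: bit − bit − borrow-in; if negative, add 2 and borrow 1 from the next column):
borrow: 00111100000
        01111101101
-       00011111100
-------------------
        01011110001

Method 2 - Add two's complement:
Two's complement of 00011111100: invert → 11100000011, add 1 → 11100000100
  01111101101
+ 11100000100
-------------
 101011110001  (end carry out of the top bit = 1)
Discarding the end carry: 01011110001
Decimal check:
  01111101101 = 512 + 256 + 128 + 64 + 32 + 8 + 4 + 1 = 1005
  00011111100 = 128 + 64 + 32 + 16 + 8 + 4 = 252
  1005 - 252 = 753, and 01011110001 = 512 + 128 + 64 + 32 + 16 + 1 = 753 ✓



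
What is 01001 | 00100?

OR: 1 when either bit is 1
  01001
| 00100
-------
  01101
Decimal: 9 | 4 = 13



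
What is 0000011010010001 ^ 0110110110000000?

XOR: 1 when bits differ
  0000011010010001
^ 0110110110000000
------------------
  0110101100010001
Decimal: 1681 ^ 28032 = 27409



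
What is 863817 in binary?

Using repeated division by 2:
863817 ÷ 2 = 431908 remainder 1
431908 ÷ 2 = 215954 remainder 0
215954 ÷ 2 = 107977 remainder 0
107977 ÷ 2 = 53988 remainder 1
53988 ÷ 2 = 26994 remainder 0
26994 ÷ 2 = 13497 remainder 0
13497 ÷ 2 = 6748 remainder 1
6748 ÷ 2 = 3374 remainder 0
3374 ÷ 2 = 1687 remainder 0
1687 ÷ 2 = 843 remainder 1
843 ÷ 2 = 421 remainder 1
421 ÷ 2 = 210 remainder 1
210 ÷ 2 = 105 remainder 0
105 ÷ 2 = 52 remainder 1
52 ÷ 2 = 26 remainder 0
26 ÷ 2 = 13 remainder 0
13 ÷ 2 = 6 remainder 1
6 ÷ 2 = 3 remainder 0
3 ÷ 2 = 1 remainder 1
1 ÷ 2 = 0 remainder 1
Reading remainders bottom to top: 11010010111001001001



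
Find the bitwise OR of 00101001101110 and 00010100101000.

OR: 1 when either bit is 1
  00101001101110
| 00010100101000
----------------
  00111101101110
Decimal: 2670 | 1320 = 3950



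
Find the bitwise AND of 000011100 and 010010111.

AND: 1 only when both bits are 1
  000011100
& 010010111
-----------
  000010100
Decimal: 28 & 151 = 20



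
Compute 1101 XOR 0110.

XOR: 1 when bits differ
  1101
^ 0110
------
  1011
Decimal: 13 ^ 6 = 11



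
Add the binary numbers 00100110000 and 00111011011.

Add column by column from the right: bit + bit + carry-in; write the sum mod 2, carry 1 when the sum is 2 or 3.
carry:  01111100000
        00100110000
+       00111011011
-------------------
       001100001011
(the carry out of the leftmost column, 0, becomes the leading bit)
Decimal check:
  00100110000 = 256 + 32 + 16 = 304
  00111011011 = 256 + 128 + 64 + 16 + 8 + 2 + 1 = 475
  304 + 475 = 779, and 001100001011 = 512 + 256 + 8 + 2 + 1 = 779 ✓



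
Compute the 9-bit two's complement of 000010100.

Original: 000010100
Step 1 - Invert all bits: 111101011
Step 2 - Add 1: 111101100
Verification: 000010100 + 111101100 = 1000000000; discarding the end carry (carry out of the top bit) leaves the 9-bit value 000000000, as required for x + (-x)



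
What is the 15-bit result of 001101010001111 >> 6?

Original: 001101010001111 (decimal 6799)
Shift right by 6 positions
Drop the 6 low bits; fill with zeros on the left
Result: 000000001101010 (decimal 106)
Equivalent: 6799 >> 6 = 6799 ÷ 2^6 = 106



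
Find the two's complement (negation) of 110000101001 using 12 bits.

Original (sign bit 1, negative): 110000101001
Step 1 - Invert all bits: 001111010110
Step 2 - Add 1: 001111010111
Verification: 110000101001 + 001111010111 = 1000000000000; discarding the end carry (carry out of the top bit) leaves the 12-bit value 000000000000, as required for x + (-x)



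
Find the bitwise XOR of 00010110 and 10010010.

XOR: 1 when bits differ
  00010110
^ 10010010
----------
  10000100
Decimal: 22 ^ 146 = 132



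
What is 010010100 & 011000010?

AND: 1 only when both bits are 1
  010010100
& 011000010
-----------
  010000000
Decimal: 148 & 194 = 128



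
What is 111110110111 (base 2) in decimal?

Sum of powers of 2 for each 1-bit:
2^0 + 2^1 + 2^2 + 2^4 + 2^5 + 2^7 + 2^8 + 2^9 + 2^10 + 2^11
= 1 + 2 + 4 + 16 + 32 + 128 + 256 + 512 + 1024 + 2048
= 4023



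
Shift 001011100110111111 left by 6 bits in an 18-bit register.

Original: 001011100110111111 (decimal 47551)
Shift left by 6 positions
Append 6 zeros on the right and drop the 6 high bits that overflow the 18-bit width
Result: 100110111111000000 (decimal 159680)
Equivalent: 47551 << 6 = 47551 × 2^6 = 3043264, truncated to 18 bits = 159680



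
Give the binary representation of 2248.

Using repeated division by 2:
2248 ÷ 2 = 1124 remainder 0
1124 ÷ 2 = 562 remainder 0
562 ÷ 2 = 281 remainder 0
281 ÷ 2 = 140 remainder 1
140 ÷ 2 = 70 remainder 0
70 ÷ 2 = 35 remainder 0
35 ÷ 2 = 17 remainder 1
17 ÷ 2 = 8 remainder 1
8 ÷ 2 = 4 remainder 0
4 ÷ 2 = 2 remainder 0
2 ÷ 2 = 1 remainder 0
1 ÷ 2 = 0 remainder 1
Reading remainders bottom to top: 100011001000



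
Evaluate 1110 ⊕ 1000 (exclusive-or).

XOR: 1 when bits differ
  1110
^ 1000
------
  0110
Decimal: 14 ^ 8 = 6



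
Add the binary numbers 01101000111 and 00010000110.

Add column by column from the right: bit + bit + carry-in; write the sum mod 2, carry 1 when the sum is 2 or 3.
carry:  00000001100
        01101000111
+       00010000110
-------------------
       001111001101
(the carry out of the leftmost column, 0, becomes the leading bit)
Decimal check:
  01101000111 = 512 + 256 + 64 + 4 + 2 + 1 = 839
  00010000110 = 128 + 4 + 2 = 134
  839 + 134 = 973, and 001111001101 = 512 + 256 + 128 + 64 + 8 + 4 + 1 = 973 ✓



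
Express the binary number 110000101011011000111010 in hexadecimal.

Group into 4-bit nibbles from right:
  1100 = C
  0010 = 2
  1011 = B
  0110 = 6
  0011 = 3
  1010 = A
Result: C2B63A



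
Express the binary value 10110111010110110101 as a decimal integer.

Sum of powers of 2 for each 1-bit:
2^0 + 2^2 + 2^4 + 2^5 + 2^7 + 2^8 + 2^10 + 2^12 + 2^13 + 2^14 + 2^16 + 2^17 + 2^19
= 1 + 4 + 16 + 32 + 128 + 256 + 1024 + 4096 + 8192 + 16384 + 65536 + 131072 + 524288
= 751029



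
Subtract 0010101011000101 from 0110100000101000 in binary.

Method 1 - Direct subtraction (column by column from the right: bit − bit − borrow-in; if negative, add 2 and borrow 1 from the next column):
borrow: 0111111110001110
        0110100000101000
-       0010101011000101
------------------------
        0011110101100011

Method 2 - Add two's complement:
Two's complement of 0010101011000101: invert → 1101010100111010, add 1 → 1101010100111011
  0110100000101000
+ 1101010100111011
------------------
 10011110101100011  (end carry out of the top bit = 1)
Discarding the end carry: 0011110101100011
Decimal check:
  0110100000101000 = 16384 + 8192 + 2048 + 32 + 8 = 26664
  0010101011000101 = 8192 + 2048 + 512 + 128 + 64 + 4 + 1 = 10949
  26664 - 10949 = 15715, and 0011110101100011 = 8192 + 4096 + 2048 + 1024 + 256 + 64 + 32 + 2 + 1 = 15715 ✓



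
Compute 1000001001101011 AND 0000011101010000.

AND: 1 only when both bits are 1
  1000001001101011
& 0000011101010000
------------------
  0000001001000000
Decimal: 33387 & 1872 = 576



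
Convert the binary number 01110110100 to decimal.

Sum of powers of 2 for each 1-bit:
2^2 + 2^4 + 2^5 + 2^7 + 2^8 + 2^9
= 4 + 16 + 32 + 128 + 256 + 512
= 948



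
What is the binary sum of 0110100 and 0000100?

Add column by column from the right: bit + bit + carry-in; write the sum mod 2, carry 1 when the sum is 2 or 3.
carry:  0001000
        0110100
+       0000100
---------------
       00111000
(the carry out of the leftmost column, 0, becomes the leading bit)
Decimal check:
  0110100 = 32 + 16 + 4 = 52
  0000100 = 4
  52 + 4 = 56, and 00111000 = 32 + 16 + 8 = 56 ✓



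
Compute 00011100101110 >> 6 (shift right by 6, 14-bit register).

Original: 00011100101110 (decimal 1838)
Shift right by 6 positions
Drop the 6 low bits; fill with zeros on the left
Result: 00000000011100 (decimal 28)
Equivalent: 1838 >> 6 = 1838 ÷ 2^6 = 28



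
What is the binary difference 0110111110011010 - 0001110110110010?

Method 1 - Direct subtraction (column by column from the right: bit − bit − borrow-in; if negative, add 2 and borrow 1 from the next column):
borrow: 0010001111000000
        0110111110011010
-       0001110110110010
------------------------
        0101000111101000

Method 2 - Add two's complement:
Two's complement of 0001110110110010: invert → 1110001001001101, add 1 → 1110001001001110
  0110111110011010
+ 1110001001001110
------------------
 10101000111101000  (end carry out of the top bit = 1)
Discarding the end carry: 0101000111101000
Decimal check:
  0110111110011010 = 16384 + 8192 + 2048 + 1024 + 512 + 256 + 128 + 16 + 8 + 2 = 28570
  0001110110110010 = 4096 + 2048 + 1024 + 256 + 128 + 32 + 16 + 2 = 7602
  28570 - 7602 = 20968, and 0101000111101000 = 16384 + 4096 + 256 + 128 + 64 + 32 + 8 = 20968 ✓



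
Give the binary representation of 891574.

Using repeated division by 2:
891574 ÷ 2 = 445787 remainder 0
445787 ÷ 2 = 222893 remainder 1
222893 ÷ 2 = 111446 remainder 1
111446 ÷ 2 = 55723 remainder 0
55723 ÷ 2 = 27861 remainder 1
27861 ÷ 2 = 13930 remainder 1
13930 ÷ 2 = 6965 remainder 0
6965 ÷ 2 = 3482 remainder 1
3482 ÷ 2 = 1741 remainder 0
1741 ÷ 2 = 870 remainder 1
870 ÷ 2 = 435 remainder 0
435 ÷ 2 = 217 remainder 1
217 ÷ 2 = 108 remainder 1
108 ÷ 2 = 54 remainder 0
54 ÷ 2 = 27 remainder 0
27 ÷ 2 = 13 remainder 1
13 ÷ 2 = 6 remainder 1
6 ÷ 2 = 3 remainder 0
3 ÷ 2 = 1 remainder 1
1 ÷ 2 = 0 remainder 1
Reading remainders bottom to top: 11011001101010110110



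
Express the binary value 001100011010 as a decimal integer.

Sum of powers of 2 for each 1-bit:
2^1 + 2^3 + 2^4 + 2^8 + 2^9
= 2 + 8 + 16 + 256 + 512
= 794



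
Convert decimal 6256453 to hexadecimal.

Using repeated division by 16 (digits 10–15 are A–F):
6256453 ÷ 16 = 391028 remainder 5
391028 ÷ 16 = 24439 remainder 4
24439 ÷ 16 = 1527 remainder 7
1527 ÷ 16 = 95 remainder 7
95 ÷ 16 = 5 remainder 15 (F)
5 ÷ 16 = 0 remainder 5
Reading remainders bottom to top: 5F7745



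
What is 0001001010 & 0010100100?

AND: 1 only when both bits are 1
  0001001010
& 0010100100
------------
  0000000000
Decimal: 74 & 164 = 0



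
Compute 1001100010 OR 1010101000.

OR: 1 when either bit is 1
  1001100010
| 1010101000
------------
  1011101010
Decimal: 610 | 680 = 746



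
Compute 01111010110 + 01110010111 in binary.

Add column by column from the right: bit + bit + carry-in; write the sum mod 2, carry 1 when the sum is 2 or 3.
carry:  11100101100
        01111010110
+       01110010111
-------------------
       011101101101
(the carry out of the leftmost column, 0, becomes the leading bit)
Decimal check:
  01111010110 = 512 + 256 + 128 + 64 + 16 + 4 + 2 = 982
  01110010111 = 512 + 256 + 128 + 16 + 4 + 2 + 1 = 919
  982 + 919 = 1901, and 011101101101 = 1024 + 512 + 256 + 64 + 32 + 8 + 4 + 1 = 1901 ✓



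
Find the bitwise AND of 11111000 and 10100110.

AND: 1 only when both bits are 1
  11111000
& 10100110
----------
  10100000
Decimal: 248 & 166 = 160



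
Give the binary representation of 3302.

Using repeated division by 2:
3302 ÷ 2 = 1651 remainder 0
1651 ÷ 2 = 825 remainder 1
825 ÷ 2 = 412 remainder 1
412 ÷ 2 = 206 remainder 0
206 ÷ 2 = 103 remainder 0
103 ÷ 2 = 51 remainder 1
51 ÷ 2 = 25 remainder 1
25 ÷ 2 = 12 remainder 1
12 ÷ 2 = 6 remainder 0
6 ÷ 2 = 3 remainder 0
3 ÷ 2 = 1 remainder 1
1 ÷ 2 = 0 remainder 1
Reading remainders bottom to top: 110011100110



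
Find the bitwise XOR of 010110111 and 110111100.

XOR: 1 when bits differ
  010110111
^ 110111100
-----------
  100001011
Decimal: 183 ^ 444 = 267



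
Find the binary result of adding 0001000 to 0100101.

Add column by column from the right: bit + bit + carry-in; write the sum mod 2, carry 1 when the sum is 2 or 3.
carry:  0000000
        0001000
+       0100101
---------------
       00101101
(the carry out of the leftmost column, 0, becomes the leading bit)
Decimal check:
  0001000 = 8
  0100101 = 32 + 4 + 1 = 37
  8 + 37 = 45, and 00101101 = 32 + 8 + 4 + 1 = 45 ✓



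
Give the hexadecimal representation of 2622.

Using repeated division by 16 (digits 10–15 are A–F):
2622 ÷ 16 = 163 remainder 14 (E)
163 ÷ 16 = 10 remainder 3
10 ÷ 16 = 0 remainder 10 (A)
Reading remainders bottom to top: A3E



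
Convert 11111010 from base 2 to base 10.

Sum of powers of 2 for each 1-bit:
2^1 + 2^3 + 2^4 + 2^5 + 2^6 + 2^7
= 2 + 8 + 16 + 32 + 64 + 128
= 250



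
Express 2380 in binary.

Using repeated division by 2:
2380 ÷ 2 = 1190 remainder 0
1190 ÷ 2 = 595 remainder 0
595 ÷ 2 = 297 remainder 1
297 ÷ 2 = 148 remainder 1
148 ÷ 2 = 74 remainder 0
74 ÷ 2 = 37 remainder 0
37 ÷ 2 = 18 remainder 1
18 ÷ 2 = 9 remainder 0
9 ÷ 2 = 4 remainder 1
4 ÷ 2 = 2 remainder 0
2 ÷ 2 = 1 remainder 0
1 ÷ 2 = 0 remainder 1
Reading remainders bottom to top: 100101001100



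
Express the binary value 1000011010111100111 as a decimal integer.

Sum of powers of 2 for each 1-bit:
2^0 + 2^1 + 2^2 + 2^5 + 2^6 + 2^7 + 2^8 + 2^10 + 2^12 + 2^13 + 2^18
= 1 + 2 + 4 + 32 + 64 + 128 + 256 + 1024 + 4096 + 8192 + 262144
= 275943



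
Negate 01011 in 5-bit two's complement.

Original: 01011
Step 1 - Invert all bits: 10100
Step 2 - Add 1: 10101
Verification: 01011 + 10101 = 100000; discarding the end carry (carry out of the top bit) leaves the 5-bit value 00000, as required for x + (-x)



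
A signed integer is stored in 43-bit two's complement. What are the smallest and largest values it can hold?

For 43-bit two's complement:
Minimum: -2^42 = -4398046511104
Maximum: 2^42 - 1 = 4398046511103



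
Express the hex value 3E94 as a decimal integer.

Expand by place value (powers of 16):
Digit values: E = 14
3E94 = 3 × 16^3 + 14 × 16^2 + 9 × 16^1 + 4 × 16^0
= 3 × 4096 + 14 × 256 + 9 × 16 + 4 × 1
= 12288 + 3584 + 144 + 4
= 16020



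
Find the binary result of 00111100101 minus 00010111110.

Method 1 - Direct subtraction (column by column from the right: bit − bit − borrow-in; if negative, add 2 and borrow 1 from the next column):
borrow: 00001111100
        00111100101
-       00010111110
-------------------
        00100100111

Method 2 - Add two's complement:
Two's complement of 00010111110: invert → 11101000001, add 1 → 11101000010
  00111100101
+ 11101000010
-------------
 100100100111  (end carry out of the top bit = 1)
Discarding the end carry: 00100100111
Decimal check:
  00111100101 = 256 + 128 + 64 + 32 + 4 + 1 = 485
  00010111110 = 128 + 32 + 16 + 8 + 4 + 2 = 190
  485 - 190 = 295, and 00100100111 = 256 + 32 + 4 + 2 + 1 = 295 ✓



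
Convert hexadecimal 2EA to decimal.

Expand by place value (powers of 16):
Digit values: E = 14, A = 10
2EA = 2 × 16^2 + 14 × 16^1 + 10 × 16^0
= 2 × 256 + 14 × 16 + 10 × 1
= 512 + 224 + 10
= 746



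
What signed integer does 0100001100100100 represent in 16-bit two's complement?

Binary: 0100001100100100
Sign bit: 0 (non-negative)
Read directly as an unsigned value:
0100001100100100 = 16384 + 512 + 256 + 32 + 4 = 17188
Value: 17188



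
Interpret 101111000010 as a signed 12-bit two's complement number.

Binary: 101111000010
Sign bit: 1 (negative)
Invert: 010000111101
Add 1:  010000111110
Magnitude: 010000111110 = 1024 + 32 + 16 + 8 + 4 + 2 = 1086
Value: -1086



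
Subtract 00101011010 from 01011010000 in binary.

Method 1 - Direct subtraction (column by column from the right: bit − bit − borrow-in; if negative, add 2 and borrow 1 from the next column):
borrow: 01011111100
        01011010000
-       00101011010
-------------------
        00101110110

Method 2 - Add two's complement:
Two's complement of 00101011010: invert → 11010100101, add 1 → 11010100110
  01011010000
+ 11010100110
-------------
 100101110110  (end carry out of the top bit = 1)
Discarding the end carry: 00101110110
Decimal check:
  01011010000 = 512 + 128 + 64 + 16 = 720
  00101011010 = 256 + 64 + 16 + 8 + 2 = 346
  720 - 346 = 374, and 00101110110 = 256 + 64 + 32 + 16 + 4 + 2 = 374 ✓



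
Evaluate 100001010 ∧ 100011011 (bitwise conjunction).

AND: 1 only when both bits are 1
  100001010
& 100011011
-----------
  100001010
Decimal: 266 & 283 = 266



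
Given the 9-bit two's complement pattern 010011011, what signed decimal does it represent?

Binary: 010011011
Sign bit: 0 (non-negative)
Read directly as an unsigned value:
010011011 = 128 + 16 + 8 + 2 + 1 = 155
Value: 155



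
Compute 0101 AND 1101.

AND: 1 only when both bits are 1
  0101
& 1101
------
  0101
Decimal: 5 & 13 = 5



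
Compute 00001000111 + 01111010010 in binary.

Add column by column from the right: bit + bit + carry-in; write the sum mod 2, carry 1 when the sum is 2 or 3.
carry:  11110001100
        00001000111
+       01111010010
-------------------
       010000011001
(the carry out of the leftmost column, 0, becomes the leading bit)
Decimal check:
  00001000111 = 64 + 4 + 2 + 1 = 71
  01111010010 = 512 + 256 + 128 + 64 + 16 + 2 = 978
  71 + 978 = 1049, and 010000011001 = 1024 + 16 + 8 + 1 = 1049 ✓



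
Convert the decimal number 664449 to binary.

Using repeated division by 2:
664449 ÷ 2 = 332224 remainder 1
332224 ÷ 2 = 166112 remainder 0
166112 ÷ 2 = 83056 remainder 0
83056 ÷ 2 = 41528 remainder 0
41528 ÷ 2 = 20764 remainder 0
20764 ÷ 2 = 10382 remainder 0
10382 ÷ 2 = 5191 remainder 0
5191 ÷ 2 = 2595 remainder 1
2595 ÷ 2 = 1297 remainder 1
1297 ÷ 2 = 648 remainder 1
648 ÷ 2 = 324 remainder 0
324 ÷ 2 = 162 remainder 0
162 ÷ 2 = 81 remainder 0
81 ÷ 2 = 40 remainder 1
40 ÷ 2 = 20 remainder 0
20 ÷ 2 = 10 remainder 0
10 ÷ 2 = 5 remainder 0
5 ÷ 2 = 2 remainder 1
2 ÷ 2 = 1 remainder 0
1 ÷ 2 = 0 remainder 1
Reading remainders bottom to top: 10100010001110000001



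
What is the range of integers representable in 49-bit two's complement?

For 49-bit two's complement:
Minimum: -2^48 = -281474976710656
Maximum: 2^48 - 1 = 281474976710655



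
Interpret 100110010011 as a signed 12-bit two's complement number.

Binary: 100110010011
Sign bit: 1 (negative)
Invert: 011001101100
Add 1:  011001101101
Magnitude: 011001101101 = 1024 + 512 + 64 + 32 + 8 + 4 + 1 = 1645
Value: -1645



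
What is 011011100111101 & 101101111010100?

AND: 1 only when both bits are 1
  011011100111101
& 101101111010100
-----------------
  001001100010100
Decimal: 14141 & 23508 = 4884



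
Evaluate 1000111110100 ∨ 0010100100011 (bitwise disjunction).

OR: 1 when either bit is 1
  1000111110100
| 0010100100011
---------------
  1010111110111
Decimal: 4596 | 1315 = 5623



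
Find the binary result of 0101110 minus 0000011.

Method 1 - Direct subtraction (column by column from the right: bit − bit − borrow-in; if negative, add 2 and borrow 1 from the next column):
borrow: 0000110
        0101110
-       0000011
---------------
        0101011

Method 2 - Add two's complement:
Two's complement of 0000011: invert → 1111100, add 1 → 1111101
  0101110
+ 1111101
---------
 10101011  (end carry out of the top bit = 1)
Discarding the end carry: 0101011
Decimal check:
  0101110 = 32 + 8 + 4 + 2 = 46
  0000011 = 2 + 1 = 3
  46 - 3 = 43, and 0101011 = 32 + 8 + 2 + 1 = 43 ✓



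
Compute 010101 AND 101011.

AND: 1 only when both bits are 1
  010101
& 101011
--------
  000001
Decimal: 21 & 43 = 1



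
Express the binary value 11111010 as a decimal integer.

Sum of powers of 2 for each 1-bit:
2^1 + 2^3 + 2^4 + 2^5 + 2^6 + 2^7
= 2 + 8 + 16 + 32 + 64 + 128
= 250



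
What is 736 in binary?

Using repeated division by 2:
736 ÷ 2 = 368 remainder 0
368 ÷ 2 = 184 remainder 0
184 ÷ 2 = 92 remainder 0
92 ÷ 2 = 46 remainder 0
46 ÷ 2 = 23 remainder 0
23 ÷ 2 = 11 remainder 1
11 ÷ 2 = 5 remainder 1
5 ÷ 2 = 2 remainder 1
2 ÷ 2 = 1 remainder 0
1 ÷ 2 = 0 remainder 1
Reading remainders bottom to top: 1011100000



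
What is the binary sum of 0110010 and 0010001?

Add column by column from the right: bit + bit + carry-in; write the sum mod 2, carry 1 when the sum is 2 or 3.
carry:  1100000
        0110010
+       0010001
---------------
       01000011
(the carry out of the leftmost column, 0, becomes the leading bit)
Decimal check:
  0110010 = 32 + 16 + 2 = 50
  0010001 = 16 + 1 = 17
  50 + 17 = 67, and 01000011 = 64 + 2 + 1 = 67 ✓



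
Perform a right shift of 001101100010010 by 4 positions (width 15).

Original: 001101100010010 (decimal 6930)
Shift right by 4 positions
Drop the 4 low bits; fill with zeros on the left
Result: 000000110110001 (decimal 433)
Equivalent: 6930 >> 4 = 6930 ÷ 2^4 = 433



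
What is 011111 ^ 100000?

XOR: 1 when bits differ
  011111
^ 100000
--------
  111111
Decimal: 31 ^ 32 = 63



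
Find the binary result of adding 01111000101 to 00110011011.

Add column by column from the right: bit + bit + carry-in; write the sum mod 2, carry 1 when the sum is 2 or 3.
carry:  11100111110
        01111000101
+       00110011011
-------------------
       010101100000
(the carry out of the leftmost column, 0, becomes the leading bit)
Decimal check:
  01111000101 = 512 + 256 + 128 + 64 + 4 + 1 = 965
  00110011011 = 256 + 128 + 16 + 8 + 2 + 1 = 411
  965 + 411 = 1376, and 010101100000 = 1024 + 256 + 64 + 32 = 1376 ✓



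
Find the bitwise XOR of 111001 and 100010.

XOR: 1 when bits differ
  111001
^ 100010
--------
  011011
Decimal: 57 ^ 34 = 27



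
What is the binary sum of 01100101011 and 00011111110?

Add column by column from the right: bit + bit + carry-in; write the sum mod 2, carry 1 when the sum is 2 or 3.
carry:  11111111100
        01100101011
+       00011111110
-------------------
       010000101001
(the carry out of the leftmost column, 0, becomes the leading bit)
Decimal check:
  01100101011 = 512 + 256 + 32 + 8 + 2 + 1 = 811
  00011111110 = 128 + 64 + 32 + 16 + 8 + 4 + 2 = 254
  811 + 254 = 1065, and 010000101001 = 1024 + 32 + 8 + 1 = 1065 ✓

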